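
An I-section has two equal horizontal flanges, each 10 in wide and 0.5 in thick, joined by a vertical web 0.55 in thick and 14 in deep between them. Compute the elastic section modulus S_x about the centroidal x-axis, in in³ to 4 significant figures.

Decompose the section into non-overlapping parts with the origin at the bottom-left of its bounding rectangle.
Bottom flange: 10 × 0.5, A = 5 in², y = 0.25 in, Ī = 0.104167 in⁴.
Web: 0.55 × 14, A = 7.7 in², y = 7.5 in, Ī = 125.767 in⁴.
Top flange: 10 × 0.5, A = 5 in², y = 14.75 in, Ī = 0.104167 in⁴.
By symmetry the centroid is at mid-height, ȳ = 7.5 in.
Transfer each piece to the centroidal x-axis using Ī + A·d² with d = y − 7.5:
  bottom flange: d = -7.25 in → contributes +262.917 in⁴
  web: d = 0 in → contributes +125.767 in⁴
  top flange: d = 7.25 in → contributes +262.917 in⁴
Total I = 651.6 in⁴.
Extreme fibre distance c = 7.5 in; S = I/c = 86.88 in³.

S_x ≈ 86.88 in³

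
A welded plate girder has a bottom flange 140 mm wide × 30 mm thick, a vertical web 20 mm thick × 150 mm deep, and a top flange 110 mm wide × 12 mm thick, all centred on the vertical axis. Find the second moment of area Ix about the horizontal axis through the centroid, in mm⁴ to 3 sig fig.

Ix ≈ 4.00 × 10⁷ mm⁴

Break the section into simple shapes (no overlaps), measuring from the bottom-left corner of the bounding box.
Bottom plate: 140 × 30, A = 4 200 mm², y = 15 mm, Ī = 315 000 mm⁴.
Web plate: 20 × 150, A = 3 000 mm², y = 105 mm, Ī = 5 625 000 mm⁴.
Top plate: 110 × 12, A = 1 320 mm², y = 186 mm, Ī = 15 840 mm⁴.
Centroid: ȳ = ΣA·y / ΣA = 73.183 mm.
Transfer each piece to the horizontal axis through the centroid using Ī + A·d² with d = y − 73.183:
  bottom plate: d = -58.183 mm → contributes +14 533 146 mm⁴
  web plate: d = 31.817 mm → contributes +8 661 946 mm⁴
  top plate: d = 112.82 mm → contributes +16 816 342 mm⁴
Total I = 40 011 434 mm⁴.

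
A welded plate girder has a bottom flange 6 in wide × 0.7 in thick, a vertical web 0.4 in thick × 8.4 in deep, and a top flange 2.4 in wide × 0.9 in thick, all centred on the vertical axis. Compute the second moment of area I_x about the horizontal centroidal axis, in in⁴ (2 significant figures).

I_x ≈ 150 in⁴

Treat the section as a set of non-overlapping primitives; coordinates are from the bounding-box lower-left.
Bottom plate: 6 × 0.7, A = 4.2 in², y = 0.35 in, Ī = 0.1715 in⁴.
Web plate: 0.4 × 8.4, A = 3.36 in², y = 4.9 in, Ī = 19.76 in⁴.
Top plate: 2.4 × 0.9, A = 2.16 in², y = 9.55 in, Ī = 0.1458 in⁴.
Centroid: ȳ = ΣA·y / ΣA = 3.967 in.
Transfer each piece to the horizontal centroidal axis using Ī + A·d² with d = y − 3.967:
  bottom plate: d = -3.617 in → contributes +55.13 in⁴
  web plate: d = 0.9327 in → contributes +22.68 in⁴
  top plate: d = 5.583 in → contributes +67.47 in⁴
Total I = 145.3 in⁴.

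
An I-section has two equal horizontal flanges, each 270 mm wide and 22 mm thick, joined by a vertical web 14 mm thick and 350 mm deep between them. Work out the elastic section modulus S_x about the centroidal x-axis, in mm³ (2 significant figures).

Decompose the section into non-overlapping parts with the origin at the bottom-left of its bounding rectangle.
Bottom flange: 270 × 22, A = 5 940 mm², y = 11 mm, Ī = 239 580 mm⁴.
Web: 14 × 350, A = 4 900 mm², y = 197 mm, Ī = 50 020 833 mm⁴.
Top flange: 270 × 22, A = 5 940 mm², y = 383 mm, Ī = 239 580 mm⁴.
By symmetry the centroid is at mid-height, ȳ = 197 mm.
Transfer each piece to the centroidal x-axis using Ī + A·d² with d = y − 197:
  bottom flange: d = -186 mm → contributes +205 739 820 mm⁴
  web: d = 0 mm → contributes +50 020 833 mm⁴
  top flange: d = 186 mm → contributes +205 739 820 mm⁴
Total I = 461 500 473 mm⁴.
Extreme fibre distance c = 197 mm; S = I/c = 2 342 642 mm³.

S_x ≈ 2.3 × 10⁶ mm³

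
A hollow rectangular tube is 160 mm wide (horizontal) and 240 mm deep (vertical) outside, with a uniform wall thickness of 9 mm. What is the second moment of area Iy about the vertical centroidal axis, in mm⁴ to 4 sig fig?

Split into non-overlapping primitives; take the origin at the lower-left of the bounding box.
Outer rectangle: 160 × 240, A = 38 400 mm², x = 80 mm, Ī = 81 920 000 mm⁴.
Inner void (subtracted): 142 × 222, A = 31 524 mm², x = 80 mm, Ī = 52 970 828 mm⁴.
By symmetry the centroid is at mid-width, x̄ = 80 mm.
All pieces are centred on the vertical centroidal axis, so I = ΣĪ (holes subtracted) = 28 949 172 mm⁴.

Iy ≈ 2.895 × 10⁷ mm⁴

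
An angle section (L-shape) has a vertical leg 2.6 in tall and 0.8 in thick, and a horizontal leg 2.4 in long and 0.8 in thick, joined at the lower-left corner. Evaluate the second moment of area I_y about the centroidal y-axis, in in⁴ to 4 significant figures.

I_y ≈ 1.525 in⁴

Decompose the section into non-overlapping parts with the origin at the bottom-left of its bounding rectangle.
Vertical leg: 0.8 × 2.6, A = 2.08 in², x = 0.4 in, Ī = 0.110933 in⁴.
Horizontal leg (remainder): 1.6 × 0.8, A = 1.28 in², x = 1.6 in, Ī = 0.273067 in⁴.
Centroid: x̄ = ΣA·x / ΣA = 0.857143 in.
Transfer each piece to the centroidal y-axis using Ī + A·d² with d = x − 0.857143:
  vertical leg: d = -0.457143 in → contributes +0.545611 in⁴
  horizontal leg (remainder): d = 0.742857 in → contributes +0.979418 in⁴
Total I = 1.52503 in⁴.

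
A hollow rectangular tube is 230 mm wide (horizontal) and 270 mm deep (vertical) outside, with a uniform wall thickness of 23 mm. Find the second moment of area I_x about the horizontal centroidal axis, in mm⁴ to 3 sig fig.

Split into non-overlapping primitives; take the origin at the lower-left of the bounding box.
Outer rectangle: 230 × 270, A = 62 100 mm², y = 135 mm, Ī = 377 257 500 mm⁴.
Inner void (subtracted): 184 × 224, A = 41 216 mm², y = 135 mm, Ī = 172 337 835 mm⁴.
By symmetry the centroid is at mid-height, ȳ = 135 mm.
All pieces are centred on the horizontal centroidal axis, so I = ΣĪ (holes subtracted) = 204 919 665 mm⁴.

I_x ≈ 2.05 × 10⁸ mm⁴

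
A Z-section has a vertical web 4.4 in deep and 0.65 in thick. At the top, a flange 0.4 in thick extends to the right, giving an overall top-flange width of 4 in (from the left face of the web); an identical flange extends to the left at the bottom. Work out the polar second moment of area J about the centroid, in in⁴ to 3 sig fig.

J ≈ 28.7 in⁴

Break the section into simple shapes (no overlaps), measuring from the bottom-left corner of the bounding box.
Web: 0.65 × 4.4, A = 2.86 in², y = 2.2 in, Ī = 4.6141 in⁴.
Top flange (beyond web): 3.35 × 0.4, A = 1.34 in², y = 4.2 in, Ī = 0.017867 in⁴.
Bottom flange (beyond web): 3.35 × 0.4, A = 1.34 in², y = 0.2 in, Ī = 0.017867 in⁴.
Centroid: ȳ = ΣA·y / ΣA = 2.2 in.
Transfer each piece to the centroidal x-axis using Ī + A·d² with d = y − 2.2:
  web: d = 0 in → contributes +4.6141 in⁴
  top flange (beyond web): d = 2 in → contributes +5.3779 in⁴
  bottom flange (beyond web): d = -2 in → contributes +5.3779 in⁴
Total I = 15.37 in⁴.
For the y-axis: x̄ = 3.675 in.
Repeating about the centroidal y-axis gives I_y = 13.327 in⁴.
Polar second moment: J = I_x + I_y = 28.697 in⁴.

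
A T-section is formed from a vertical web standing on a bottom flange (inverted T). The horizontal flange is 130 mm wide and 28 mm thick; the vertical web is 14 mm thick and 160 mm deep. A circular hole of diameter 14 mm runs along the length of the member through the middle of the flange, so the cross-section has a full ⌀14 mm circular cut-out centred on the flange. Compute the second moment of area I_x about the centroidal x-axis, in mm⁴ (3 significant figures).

I_x ≈ 1.71 × 10⁷ mm⁴

Treat the section as a set of non-overlapping primitives; coordinates are from the bounding-box lower-left.
Flange: 130 × 28, A = 3 640 mm², y = 14 mm, Ī = 237 813 mm⁴.
Web: 14 × 160, A = 2 240 mm², y = 108 mm, Ī = 4 778 667 mm⁴.
Hole (subtracted): ⌀14, A = 153.94 mm², y = 14 mm, Ī = 1885.7 mm⁴.
Centroid: ȳ = ΣA·y / ΣA = 50.772 mm.
Transfer each piece to the centroidal x-axis using Ī + A·d² with d = y − 50.772:
  flange: d = -36.772 mm → contributes +5 159 807 mm⁴
  web: d = 57.228 mm → contributes +12 114 709 mm⁴
  hole: d = -36.772 mm → contributes −210 040 mm⁴
Total I = 17 064 476 mm⁴.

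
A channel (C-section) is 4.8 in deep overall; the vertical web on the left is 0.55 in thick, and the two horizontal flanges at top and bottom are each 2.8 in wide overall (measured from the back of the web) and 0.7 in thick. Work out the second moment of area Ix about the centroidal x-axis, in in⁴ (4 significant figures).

Split into non-overlapping primitives; take the origin at the lower-left of the bounding box.
Web: 0.55 × 4.8, A = 2.64 in², y = 2.4 in, Ī = 5.0688 in⁴.
Top flange (beyond web): 2.25 × 0.7, A = 1.575 in², y = 4.45 in, Ī = 0.0643125 in⁴.
Bottom flange (beyond web): 2.25 × 0.7, A = 1.575 in², y = 0.35 in, Ī = 0.0643125 in⁴.
By symmetry the centroid is at mid-height, ȳ = 2.4 in.
Transfer each piece to the centroidal x-axis using Ī + A·d² with d = y − 2.4:
  web: d = 0 in → contributes +5.0688 in⁴
  top flange (beyond web): d = 2.05 in → contributes +6.68325 in⁴
  bottom flange (beyond web): d = -2.05 in → contributes +6.68325 in⁴
Total I = 18.4353 in⁴.

Ix ≈ 18.44 in⁴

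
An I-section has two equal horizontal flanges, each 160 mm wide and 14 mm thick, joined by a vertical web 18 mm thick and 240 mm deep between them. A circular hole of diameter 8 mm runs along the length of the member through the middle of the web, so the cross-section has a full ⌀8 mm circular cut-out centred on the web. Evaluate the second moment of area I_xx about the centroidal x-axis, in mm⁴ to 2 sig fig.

Split into non-overlapping primitives; take the origin at the lower-left of the bounding box.
Bottom flange: 160 × 14, A = 2 240 mm², y = 7 mm, Ī = 36 587 mm⁴.
Web: 18 × 240, A = 4 320 mm², y = 134 mm, Ī = 20 736 000 mm⁴.
Top flange: 160 × 14, A = 2 240 mm², y = 261 mm, Ī = 36 587 mm⁴.
Hole (subtracted): ⌀8, A = 50.27 mm², y = 134 mm, Ī = 201.1 mm⁴.
By symmetry the centroid is at mid-height, ȳ = 134 mm.
Transfer each piece to the centroidal x-axis using Ī + A·d² with d = y − 134:
  bottom flange: d = -127 mm → contributes +36 165 547 mm⁴
  web: d = 0 mm → contributes +20 736 000 mm⁴
  top flange: d = 127 mm → contributes +36 165 547 mm⁴
  hole: d = 0 mm → contributes −201.1 mm⁴
Total I = 93 066 892 mm⁴.

I_xx ≈ 9.3 × 10⁷ mm⁴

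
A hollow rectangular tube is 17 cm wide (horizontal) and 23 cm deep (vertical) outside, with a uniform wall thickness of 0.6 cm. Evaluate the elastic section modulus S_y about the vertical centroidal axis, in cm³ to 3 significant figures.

Treat the section as a set of non-overlapping primitives; coordinates are from the bounding-box lower-left.
Outer rectangle: 17 × 23, A = 391 cm², x = 8.5 cm, Ī = 9416.6 cm⁴.
Inner void (subtracted): 15.8 × 21.8, A = 344.44 cm², x = 8.5 cm, Ī = 7165.5 cm⁴.
By symmetry the centroid is at mid-width, x̄ = 8.5 cm.
All pieces are centred on the vertical centroidal axis, so I = ΣĪ (holes subtracted) = 2251.1 cm⁴.
Extreme fibre distance c = 8.5 cm; S = I/c = 264.83 cm³.

S_y ≈ 265 cm³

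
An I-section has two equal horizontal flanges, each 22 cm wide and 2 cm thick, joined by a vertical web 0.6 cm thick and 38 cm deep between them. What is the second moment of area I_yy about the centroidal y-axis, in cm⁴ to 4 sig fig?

I_yy ≈ 3550 cm⁴

Split into non-overlapping primitives; take the origin at the lower-left of the bounding box.
Bottom flange: 22 × 2, A = 44 cm², x = 11 cm, Ī = 1774.67 cm⁴.
Web: 0.6 × 38, A = 22.8 cm², x = 11 cm, Ī = 0.684 cm⁴.
Top flange: 22 × 2, A = 44 cm², x = 11 cm, Ī = 1774.67 cm⁴.
By symmetry the centroid is at mid-width, x̄ = 11 cm.
All pieces are centred on the centroidal y-axis, so I = ΣĪ = 3550.02 cm⁴.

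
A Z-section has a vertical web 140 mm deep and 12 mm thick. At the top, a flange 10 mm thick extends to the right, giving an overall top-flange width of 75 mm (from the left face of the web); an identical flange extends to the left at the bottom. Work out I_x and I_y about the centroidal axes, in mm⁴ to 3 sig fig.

I_x ≈ 8.08 × 10⁶ mm⁴, I_y ≈ 2.21 × 10⁶ mm⁴

Break the section into simple shapes (no overlaps), measuring from the bottom-left corner of the bounding box.
Web: 12 × 140, A = 1 680 mm², y = 70 mm, Ī = 2 744 000 mm⁴.
Top flange (beyond web): 63 × 10, A = 630 mm², y = 135 mm, Ī = 5 250 mm⁴.
Bottom flange (beyond web): 63 × 10, A = 630 mm², y = 5 mm, Ī = 5 250 mm⁴.
Centroid: ȳ = ΣA·y / ΣA = 70 mm.
Transfer each piece to the centroidal x-axis using Ī + A·d² with d = y − 70:
  web: d = 0 mm → contributes +2 744 000 mm⁴
  top flange (beyond web): d = 65 mm → contributes +2 667 000 mm⁴
  bottom flange (beyond web): d = -65 mm → contributes +2 667 000 mm⁴
Total I = 8 078 000 mm⁴.
For the y-axis: x̄ = 69 mm.
Repeating about the centroidal y-axis gives I_y = 2 208 780 mm⁴.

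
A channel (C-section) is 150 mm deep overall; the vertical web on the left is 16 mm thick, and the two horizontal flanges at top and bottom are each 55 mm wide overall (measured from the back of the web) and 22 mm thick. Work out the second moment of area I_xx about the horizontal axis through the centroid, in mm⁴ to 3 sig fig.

I_xx ≈ 1.16 × 10⁷ mm⁴

Decompose the section into non-overlapping parts with the origin at the bottom-left of its bounding rectangle.
Web: 16 × 150, A = 2 400 mm², y = 75 mm, Ī = 4 500 000 mm⁴.
Top flange (beyond web): 39 × 22, A = 858 mm², y = 139 mm, Ī = 34 606 mm⁴.
Bottom flange (beyond web): 39 × 22, A = 858 mm², y = 11 mm, Ī = 34 606 mm⁴.
By symmetry the centroid is at mid-height, ȳ = 75 mm.
Transfer each piece to the horizontal axis through the centroid using Ī + A·d² with d = y − 75:
  web: d = 0 mm → contributes +4 500 000 mm⁴
  top flange (beyond web): d = 64 mm → contributes +3 548 974 mm⁴
  bottom flange (beyond web): d = -64 mm → contributes +3 548 974 mm⁴
Total I = 11 597 948 mm⁴.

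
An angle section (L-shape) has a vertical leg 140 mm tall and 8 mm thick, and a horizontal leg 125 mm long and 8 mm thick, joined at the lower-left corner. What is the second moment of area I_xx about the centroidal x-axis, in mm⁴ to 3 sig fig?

Split into non-overlapping primitives; take the origin at the lower-left of the bounding box.
Vertical leg: 8 × 140, A = 1 120 mm², y = 70 mm, Ī = 1 829 333 mm⁴.
Horizontal leg (remainder): 117 × 8, A = 936 mm², y = 4 mm, Ī = 4 992 mm⁴.
Centroid: ȳ = ΣA·y / ΣA = 39.953 mm.
Transfer each piece to the centroidal x-axis using Ī + A·d² with d = y − 39.953:
  vertical leg: d = 30.047 mm → contributes +2 840 474 mm⁴
  horizontal leg (remainder): d = -35.953 mm → contributes +1 214 903 mm⁴
Total I = 4 055 377 mm⁴.

I_xx ≈ 4.06 × 10⁶ mm⁴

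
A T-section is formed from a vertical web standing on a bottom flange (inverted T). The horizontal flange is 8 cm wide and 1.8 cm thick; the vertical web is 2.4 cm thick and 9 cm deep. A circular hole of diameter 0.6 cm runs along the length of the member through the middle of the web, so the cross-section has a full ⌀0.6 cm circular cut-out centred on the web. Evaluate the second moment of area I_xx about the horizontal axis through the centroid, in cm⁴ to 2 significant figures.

I_xx ≈ 400 cm⁴

Split into non-overlapping primitives; take the origin at the lower-left of the bounding box.
Flange: 8 × 1.8, A = 14.4 cm², y = 0.9 cm, Ī = 3.888 cm⁴.
Web: 2.4 × 9, A = 21.6 cm², y = 6.3 cm, Ī = 145.8 cm⁴.
Hole (subtracted): ⌀0.6, A = 0.2827 cm², y = 6.3 cm, Ī = 0.006362 cm⁴.
Centroid: ȳ = ΣA·y / ΣA = 4.123 cm.
Transfer each piece to the horizontal axis through the centroid using Ī + A·d² with d = y − 4.123:
  flange: d = -3.223 cm → contributes +153.5 cm⁴
  web: d = 2.177 cm → contributes +248.2 cm⁴
  hole: d = 2.177 cm → contributes −1.346 cm⁴
Total I = 400.3 cm⁴.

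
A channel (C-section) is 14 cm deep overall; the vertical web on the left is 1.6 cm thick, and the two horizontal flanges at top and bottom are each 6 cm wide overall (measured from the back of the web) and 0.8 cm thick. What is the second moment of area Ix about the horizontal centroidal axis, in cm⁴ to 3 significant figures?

Ix ≈ 673 cm⁴

Break the section into simple shapes (no overlaps), measuring from the bottom-left corner of the bounding box.
Web: 1.6 × 14, A = 22.4 cm², y = 7 cm, Ī = 365.87 cm⁴.
Top flange (beyond web): 4.4 × 0.8, A = 3.52 cm², y = 13.6 cm, Ī = 0.18773 cm⁴.
Bottom flange (beyond web): 4.4 × 0.8, A = 3.52 cm², y = 0.4 cm, Ī = 0.18773 cm⁴.
By symmetry the centroid is at mid-height, ȳ = 7 cm.
Transfer each piece to the horizontal centroidal axis using Ī + A·d² with d = y − 7:
  web: d = 0 cm → contributes +365.87 cm⁴
  top flange (beyond web): d = 6.6 cm → contributes +153.52 cm⁴
  bottom flange (beyond web): d = -6.6 cm → contributes +153.52 cm⁴
Total I = 672.9 cm⁴.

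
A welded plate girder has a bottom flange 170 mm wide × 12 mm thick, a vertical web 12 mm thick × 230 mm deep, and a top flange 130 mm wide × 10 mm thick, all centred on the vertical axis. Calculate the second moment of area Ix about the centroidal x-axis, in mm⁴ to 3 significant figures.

Split into non-overlapping primitives; take the origin at the lower-left of the bounding box.
Bottom plate: 170 × 12, A = 2 040 mm², y = 6 mm, Ī = 24 480 mm⁴.
Web plate: 12 × 230, A = 2 760 mm², y = 127 mm, Ī = 12 167 000 mm⁴.
Top plate: 130 × 10, A = 1 300 mm², y = 247 mm, Ī = 10 833 mm⁴.
Centroid: ȳ = ΣA·y / ΣA = 112.11 mm.
Transfer each piece to the centroidal x-axis using Ī + A·d² with d = y − 112.11:
  bottom plate: d = -106.11 mm → contributes +22 992 737 mm⁴
  web plate: d = 14.892 mm → contributes +12 779 074 mm⁴
  top plate: d = 134.89 mm → contributes +23 665 372 mm⁴
Total I = 59 437 182 mm⁴.

Ix ≈ 5.94 × 10⁷ mm⁴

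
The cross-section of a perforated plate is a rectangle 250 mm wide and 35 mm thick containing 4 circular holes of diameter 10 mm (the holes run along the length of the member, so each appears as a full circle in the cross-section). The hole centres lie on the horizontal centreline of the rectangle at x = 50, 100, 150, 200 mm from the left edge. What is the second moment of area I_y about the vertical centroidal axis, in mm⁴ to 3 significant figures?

Break the section into simple shapes (no overlaps), measuring from the bottom-left corner of the bounding box.
Plate: 250 × 35, A = 8 750 mm², x = 125 mm, Ī = 45 572 917 mm⁴.
Hole 1 (subtracted): ⌀10, A = 78.54 mm², x = 50 mm, Ī = 490.87 mm⁴.
Hole 2 (subtracted): ⌀10, A = 78.54 mm², x = 100 mm, Ī = 490.87 mm⁴.
Hole 3 (subtracted): ⌀10, A = 78.54 mm², x = 150 mm, Ī = 490.87 mm⁴.
Hole 4 (subtracted): ⌀10, A = 78.54 mm², x = 200 mm, Ī = 490.87 mm⁴.
By symmetry the centroid is at mid-width, x̄ = 125 mm.
Transfer each piece to the vertical centroidal axis using Ī + A·d² with d = x − 125:
  plate: d = 0 mm → contributes +45 572 917 mm⁴
  hole 1: d = -75 mm → contributes −442 277 mm⁴
  hole 2: d = -25 mm → contributes −49 578 mm⁴
  hole 3: d = 25 mm → contributes −49 578 mm⁴
  hole 4: d = 75 mm → contributes −442 277 mm⁴
Total I = 44 589 205 mm⁴.

I_y ≈ 4.46 × 10⁷ mm⁴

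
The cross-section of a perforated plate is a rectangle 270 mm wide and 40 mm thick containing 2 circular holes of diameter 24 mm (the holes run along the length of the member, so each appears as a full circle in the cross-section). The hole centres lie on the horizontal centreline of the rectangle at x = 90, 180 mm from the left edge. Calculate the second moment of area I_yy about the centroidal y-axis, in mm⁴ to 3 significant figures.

I_yy ≈ 6.37 × 10⁷ mm⁴

Decompose the section into non-overlapping parts with the origin at the bottom-left of its bounding rectangle.
Plate: 270 × 40, A = 10 800 mm², x = 135 mm, Ī = 65 610 000 mm⁴.
Hole 1 (subtracted): ⌀24, A = 452.39 mm², x = 90 mm, Ī = 16 286 mm⁴.
Hole 2 (subtracted): ⌀24, A = 452.39 mm², x = 180 mm, Ī = 16 286 mm⁴.
By symmetry the centroid is at mid-width, x̄ = 135 mm.
Transfer each piece to the centroidal y-axis using Ī + A·d² with d = x − 135:
  plate: d = 0 mm → contributes +65 610 000 mm⁴
  hole 1: d = -45 mm → contributes −932 374 mm⁴
  hole 2: d = 45 mm → contributes −932 374 mm⁴
Total I = 63 745 251 mm⁴.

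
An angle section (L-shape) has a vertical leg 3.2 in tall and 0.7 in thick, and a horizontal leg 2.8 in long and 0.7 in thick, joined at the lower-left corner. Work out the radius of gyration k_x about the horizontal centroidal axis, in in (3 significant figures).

Treat the section as a set of non-overlapping primitives; coordinates are from the bounding-box lower-left.
Vertical leg: 0.7 × 3.2, A = 2.24 in², y = 1.6 in, Ī = 1.9115 in⁴.
Horizontal leg (remainder): 2.1 × 0.7, A = 1.47 in², y = 0.35 in, Ī = 0.060025 in⁴.
Centroid: ȳ = ΣA·y / ΣA = 1.1047 in.
Transfer each piece to the horizontal centroidal axis using Ī + A·d² with d = y − 1.1047:
  vertical leg: d = 0.49528 in → contributes +2.461 in⁴
  horizontal leg (remainder): d = -0.75472 in → contributes +0.89733 in⁴
Total I = 3.3583 in⁴.
Radius of gyration: k = √(I/A) = √(3.3583 / 3.71) = 0.95142 in.

k_x ≈ 0.951 in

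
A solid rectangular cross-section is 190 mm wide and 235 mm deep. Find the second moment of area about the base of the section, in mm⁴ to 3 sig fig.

The section: 190 × 235, A = 44 650 mm², y = 117.5 mm, Ī = 205 483 021 mm⁴.
Transfer it to the bottom edge using Ī + A·d² with d = y − 0:
  the section: d = 117.5 mm → contributes +821 932 083 mm⁴
Total I = 821 932 083 mm⁴.

I_base ≈ 8.22 × 10⁸ mm⁴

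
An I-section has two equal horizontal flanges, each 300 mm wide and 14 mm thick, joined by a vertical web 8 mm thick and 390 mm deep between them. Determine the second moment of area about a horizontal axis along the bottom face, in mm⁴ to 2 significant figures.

I_base ≈ 8.9 × 10⁸ mm⁴

Treat the section as a set of non-overlapping primitives; coordinates are from the bounding-box lower-left.
Bottom flange: 300 × 14, A = 4 200 mm², y = 7 mm, Ī = 68 600 mm⁴.
Web: 8 × 390, A = 3 120 mm², y = 209 mm, Ī = 39 546 000 mm⁴.
Top flange: 300 × 14, A = 4 200 mm², y = 411 mm, Ī = 68 600 mm⁴.
Transfer each piece to a horizontal axis along the bottom face using Ī + A·d² with d = y − 0:
  bottom flange: d = 7 mm → contributes +274 400 mm⁴
  web: d = 209 mm → contributes +175 830 720 mm⁴
  top flange: d = 411 mm → contributes +709 536 800 mm⁴
Total I = 885 641 920 mm⁴.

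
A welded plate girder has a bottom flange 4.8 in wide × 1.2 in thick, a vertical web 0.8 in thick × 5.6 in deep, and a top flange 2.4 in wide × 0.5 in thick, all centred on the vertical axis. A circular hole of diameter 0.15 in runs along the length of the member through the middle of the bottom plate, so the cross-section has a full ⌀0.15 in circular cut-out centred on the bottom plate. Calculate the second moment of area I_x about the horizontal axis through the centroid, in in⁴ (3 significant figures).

Decompose the section into non-overlapping parts with the origin at the bottom-left of its bounding rectangle.
Bottom plate: 4.8 × 1.2, A = 5.76 in², y = 0.6 in, Ī = 0.6912 in⁴.
Web plate: 0.8 × 5.6, A = 4.48 in², y = 4 in, Ī = 11.708 in⁴.
Top plate: 2.4 × 0.5, A = 1.2 in², y = 7.05 in, Ī = 0.025 in⁴.
Hole (subtracted): ⌀0.15, A = 0.017671 in², y = 0.6 in, Ī = 0.00002485 in⁴.
Centroid: ȳ = ΣA·y / ΣA = 2.6111 in.
Transfer each piece to the horizontal axis through the centroid using Ī + A·d² with d = y − 2.6111:
  bottom plate: d = -2.0111 in → contributes +23.989 in⁴
  web plate: d = 1.3889 in → contributes +20.349 in⁴
  top plate: d = 4.4389 in → contributes +23.669 in⁴
  hole: d = -2.0111 in → contributes −0.071501 in⁴
Total I = 67.936 in⁴.

I_x ≈ 67.9 in⁴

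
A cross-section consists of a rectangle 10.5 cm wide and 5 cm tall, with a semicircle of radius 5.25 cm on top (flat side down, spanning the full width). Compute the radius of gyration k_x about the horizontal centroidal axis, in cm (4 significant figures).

k_x ≈ 2.748 cm

Decompose the section into non-overlapping parts with the origin at the bottom-left of its bounding rectangle.
Rectangular body: 10.5 × 5, A = 52.5 cm², y = 2.5 cm, Ī = 109.375 cm⁴.
Semicircular cap: semicircle r = 5.25, A = 43.2951 cm², y = 7.22817 cm, Ī = 83.3814 cm⁴.
Centroid: ȳ = ΣA·y / ΣA = 4.63692 cm.
Transfer each piece to the horizontal centroidal axis using Ī + A·d² with d = y − 4.63692:
  rectangular body: d = -2.13692 cm → contributes +349.112 cm⁴
  semicircular cap: d = 2.59125 cm → contributes +374.089 cm⁴
Total I = 723.202 cm⁴.
Radius of gyration: k = √(I/A) = √(723.202 / 95.7951) = 2.74763 cm.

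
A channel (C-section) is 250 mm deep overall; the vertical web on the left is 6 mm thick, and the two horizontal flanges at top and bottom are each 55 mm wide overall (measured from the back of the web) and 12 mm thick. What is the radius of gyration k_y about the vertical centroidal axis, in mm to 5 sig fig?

k_y ≈ 16.610 mm

Split into non-overlapping primitives; take the origin at the lower-left of the bounding box.
Web: 6 × 250, A = 1 500 mm², x = 3 mm, Ī = 4 500 mm⁴.
Top flange (beyond web): 49 × 12, A = 588 mm², x = 30.5 mm, Ī = 117 649 mm⁴.
Bottom flange (beyond web): 49 × 12, A = 588 mm², x = 30.5 mm, Ī = 117 649 mm⁴.
Centroid: x̄ = ΣA·x / ΣA = 15.0852 mm.
Transfer each piece to the vertical centroidal axis using Ī + A·d² with d = x − 15.0852:
  web: d = -12.0852 mm → contributes +223578.2 mm⁴
  top flange (beyond web): d = 15.4148 mm → contributes +257367.2 mm⁴
  bottom flange (beyond web): d = 15.4148 mm → contributes +257367.2 mm⁴
Total I = 738312.6 mm⁴.
Radius of gyration: k = √(I/A) = √(738312.6 / 2 676) = 16.61028 mm.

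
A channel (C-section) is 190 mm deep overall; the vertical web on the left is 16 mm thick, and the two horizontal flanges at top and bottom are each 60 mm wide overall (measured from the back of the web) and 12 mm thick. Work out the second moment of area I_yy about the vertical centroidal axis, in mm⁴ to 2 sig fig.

I_yy ≈ 9.4 × 10⁵ mm⁴

Decompose the section into non-overlapping parts with the origin at the bottom-left of its bounding rectangle.
Web: 16 × 190, A = 3 040 mm², x = 8 mm, Ī = 64 853 mm⁴.
Top flange (beyond web): 44 × 12, A = 528 mm², x = 38 mm, Ī = 85 184 mm⁴.
Bottom flange (beyond web): 44 × 12, A = 528 mm², x = 38 mm, Ī = 85 184 mm⁴.
Centroid: x̄ = ΣA·x / ΣA = 15.73 mm.
Transfer each piece to the vertical centroidal axis using Ī + A·d² with d = x − 15.73:
  web: d = -7.734 mm → contributes +246 708 mm⁴
  top flange (beyond web): d = 22.27 mm → contributes +346 944 mm⁴
  bottom flange (beyond web): d = 22.27 mm → contributes +346 944 mm⁴
Total I = 940 596 mm⁴.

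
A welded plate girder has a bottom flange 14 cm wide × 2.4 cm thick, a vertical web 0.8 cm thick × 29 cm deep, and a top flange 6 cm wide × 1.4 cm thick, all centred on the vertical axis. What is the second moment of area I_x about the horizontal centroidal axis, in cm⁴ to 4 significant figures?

Break the section into simple shapes (no overlaps), measuring from the bottom-left corner of the bounding box.
Bottom plate: 14 × 2.4, A = 33.6 cm², y = 1.2 cm, Ī = 16.128 cm⁴.
Web plate: 0.8 × 29, A = 23.2 cm², y = 16.9 cm, Ī = 1625.93 cm⁴.
Top plate: 6 × 1.4, A = 8.4 cm², y = 32.1 cm, Ī = 1.372 cm⁴.
Centroid: ȳ = ΣA·y / ΣA = 10.7675 cm.
Transfer each piece to the horizontal centroidal axis using Ī + A·d² with d = y − 10.7675:
  bottom plate: d = -9.56748 cm → contributes +3091.76 cm⁴
  web plate: d = 6.13252 cm → contributes +2498.43 cm⁴
  top plate: d = 21.3325 cm → contributes +3824.01 cm⁴
Total I = 9414.21 cm⁴.

I_x ≈ 9414 cm⁴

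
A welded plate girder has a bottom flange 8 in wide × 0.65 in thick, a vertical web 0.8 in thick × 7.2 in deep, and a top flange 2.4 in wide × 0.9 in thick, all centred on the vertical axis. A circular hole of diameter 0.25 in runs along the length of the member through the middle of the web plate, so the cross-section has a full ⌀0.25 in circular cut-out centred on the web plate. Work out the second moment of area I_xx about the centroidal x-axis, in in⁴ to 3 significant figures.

I_xx ≈ 130 in⁴

Split into non-overlapping primitives; take the origin at the lower-left of the bounding box.
Bottom plate: 8 × 0.65, A = 5.2 in², y = 0.325 in, Ī = 0.18308 in⁴.
Web plate: 0.8 × 7.2, A = 5.76 in², y = 4.25 in, Ī = 24.883 in⁴.
Top plate: 2.4 × 0.9, A = 2.16 in², y = 8.3 in, Ī = 0.1458 in⁴.
Hole (subtracted): ⌀0.25, A = 0.049087 in², y = 4.25 in, Ī = 0.00019175 in⁴.
Centroid: ȳ = ΣA·y / ΣA = 3.3578 in.
Transfer each piece to the centroidal x-axis using Ī + A·d² with d = y − 3.3578:
  bottom plate: d = -3.0328 in → contributes +48.012 in⁴
  web plate: d = 0.89221 in → contributes +29.468 in⁴
  top plate: d = 4.9422 in → contributes +52.905 in⁴
  hole: d = 0.89221 in → contributes −0.039267 in⁴
Total I = 130.35 in⁴.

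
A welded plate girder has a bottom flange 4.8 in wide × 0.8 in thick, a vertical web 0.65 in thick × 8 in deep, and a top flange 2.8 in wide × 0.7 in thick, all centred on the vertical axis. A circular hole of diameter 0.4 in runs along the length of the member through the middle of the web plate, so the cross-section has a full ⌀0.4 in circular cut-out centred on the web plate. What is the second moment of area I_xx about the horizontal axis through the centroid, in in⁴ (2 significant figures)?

I_xx ≈ 130 in⁴

Split into non-overlapping primitives; take the origin at the lower-left of the bounding box.
Bottom plate: 4.8 × 0.8, A = 3.84 in², y = 0.4 in, Ī = 0.2048 in⁴.
Web plate: 0.65 × 8, A = 5.2 in², y = 4.8 in, Ī = 27.73 in⁴.
Top plate: 2.8 × 0.7, A = 1.96 in², y = 9.15 in, Ī = 0.08003 in⁴.
Hole (subtracted): ⌀0.4, A = 0.1257 in², y = 4.8 in, Ī = 0.001257 in⁴.
Centroid: ȳ = ΣA·y / ΣA = 4.03 in.
Transfer each piece to the horizontal axis through the centroid using Ī + A·d² with d = y − 4.03:
  bottom plate: d = -3.63 in → contributes +50.81 in⁴
  web plate: d = 0.7697 in → contributes +30.81 in⁴
  top plate: d = 5.12 in → contributes +51.45 in⁴
  hole: d = 0.7697 in → contributes −0.07571 in⁴
Total I = 133 in⁴.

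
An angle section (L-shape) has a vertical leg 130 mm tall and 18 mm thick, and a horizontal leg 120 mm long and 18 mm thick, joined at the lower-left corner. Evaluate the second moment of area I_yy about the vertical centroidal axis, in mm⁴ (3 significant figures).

I_yy ≈ 5.36 × 10⁶ mm⁴

Decompose the section into non-overlapping parts with the origin at the bottom-left of its bounding rectangle.
Vertical leg: 18 × 130, A = 2 340 mm², x = 9 mm, Ī = 63 180 mm⁴.
Horizontal leg (remainder): 102 × 18, A = 1 836 mm², x = 69 mm, Ī = 1 591 812 mm⁴.
Centroid: x̄ = ΣA·x / ΣA = 35.379 mm.
Transfer each piece to the vertical centroidal axis using Ī + A·d² with d = x − 35.379:
  vertical leg: d = -26.379 mm → contributes +1 691 511 mm⁴
  horizontal leg (remainder): d = 33.621 mm → contributes +3 667 136 mm⁴
Total I = 5 358 647 mm⁴.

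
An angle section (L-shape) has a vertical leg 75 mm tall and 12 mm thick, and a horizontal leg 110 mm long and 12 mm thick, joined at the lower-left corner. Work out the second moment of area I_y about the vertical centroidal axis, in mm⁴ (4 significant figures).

I_y ≈ 2.494 × 10⁶ mm⁴

Decompose the section into non-overlapping parts with the origin at the bottom-left of its bounding rectangle.
Vertical leg: 12 × 75, A = 900 mm², x = 6 mm, Ī = 10 800 mm⁴.
Horizontal leg (remainder): 98 × 12, A = 1 176 mm², x = 61 mm, Ī = 941 192 mm⁴.
Centroid: x̄ = ΣA·x / ΣA = 37.1561 mm.
Transfer each piece to the vertical centroidal axis using Ī + A·d² with d = x − 37.1561:
  vertical leg: d = -31.1561 mm → contributes +884 431 mm⁴
  horizontal leg (remainder): d = 23.8439 mm → contributes +1 609 787 mm⁴
Total I = 2 494 217 mm⁴.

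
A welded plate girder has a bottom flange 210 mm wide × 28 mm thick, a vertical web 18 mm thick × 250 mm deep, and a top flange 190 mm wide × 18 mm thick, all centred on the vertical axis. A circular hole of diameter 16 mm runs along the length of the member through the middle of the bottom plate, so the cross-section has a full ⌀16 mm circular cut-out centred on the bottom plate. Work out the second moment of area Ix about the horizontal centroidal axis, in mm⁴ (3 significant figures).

Split into non-overlapping primitives; take the origin at the lower-left of the bounding box.
Bottom plate: 210 × 28, A = 5 880 mm², y = 14 mm, Ī = 384 160 mm⁴.
Web plate: 18 × 250, A = 4 500 mm², y = 153 mm, Ī = 23 437 500 mm⁴.
Top plate: 190 × 18, A = 3 420 mm², y = 287 mm, Ī = 92 340 mm⁴.
Hole (subtracted): ⌀16, A = 201.06 mm², y = 14 mm, Ī = 3 217 mm⁴.
Centroid: ȳ = ΣA·y / ΣA = 128.65 mm.
Transfer each piece to the horizontal centroidal axis using Ī + A·d² with d = y − 128.65:
  bottom plate: d = -114.65 mm → contributes +77 678 680 mm⁴
  web plate: d = 24.347 mm → contributes +26 104 978 mm⁴
  top plate: d = 158.35 mm → contributes +85 844 566 mm⁴
  hole: d = -114.65 mm → contributes −2 646 242 mm⁴
Total I = 186 981 982 mm⁴.

Ix ≈ 1.87 × 10⁸ mm⁴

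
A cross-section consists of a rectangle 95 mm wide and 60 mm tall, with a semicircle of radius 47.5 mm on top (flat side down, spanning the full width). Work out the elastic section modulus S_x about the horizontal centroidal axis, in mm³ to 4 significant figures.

S_x ≈ 1.333 × 10⁵ mm³

Split into non-overlapping primitives; take the origin at the lower-left of the bounding box.
Rectangular body: 95 × 60, A = 5 700 mm², y = 30 mm, Ī = 1 710 000 mm⁴.
Semicircular cap: semicircle r = 47.5, A = 3544.11 mm², y = 80.1596 mm, Ī = 558 736 mm⁴.
Centroid: ȳ = ΣA·y / ΣA = 49.2308 mm.
Transfer each piece to the horizontal centroidal axis using Ī + A·d² with d = y − 49.2308:
  rectangular body: d = -19.2308 mm → contributes +3 817 985 mm⁴
  semicircular cap: d = 30.9289 mm → contributes +3 949 013 mm⁴
Total I = 7 766 998 mm⁴.
Extreme fibre distance c = 58.2692 mm; S = I/c = 133 295 mm³.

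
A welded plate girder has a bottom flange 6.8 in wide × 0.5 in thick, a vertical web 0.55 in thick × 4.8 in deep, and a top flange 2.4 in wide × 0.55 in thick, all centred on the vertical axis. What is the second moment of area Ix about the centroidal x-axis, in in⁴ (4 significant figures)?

Decompose the section into non-overlapping parts with the origin at the bottom-left of its bounding rectangle.
Bottom plate: 6.8 × 0.5, A = 3.4 in², y = 0.25 in, Ī = 0.0708333 in⁴.
Web plate: 0.55 × 4.8, A = 2.64 in², y = 2.9 in, Ī = 5.0688 in⁴.
Top plate: 2.4 × 0.55, A = 1.32 in², y = 5.575 in, Ī = 0.033275 in⁴.
Centroid: ȳ = ΣA·y / ΣA = 2.15557 in.
Transfer each piece to the centroidal x-axis using Ī + A·d² with d = y − 2.15557:
  bottom plate: d = -1.90557 in → contributes +12.4169 in⁴
  web plate: d = 0.744429 in → contributes +6.53182 in⁴
  top plate: d = 3.41943 in → contributes +15.4674 in⁴
Total I = 34.4161 in⁴.

Ix ≈ 34.42 in⁴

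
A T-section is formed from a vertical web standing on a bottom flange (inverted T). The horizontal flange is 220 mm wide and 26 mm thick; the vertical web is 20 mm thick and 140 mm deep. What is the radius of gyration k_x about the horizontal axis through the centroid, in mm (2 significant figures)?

Decompose the section into non-overlapping parts with the origin at the bottom-left of its bounding rectangle.
Flange: 220 × 26, A = 5 720 mm², y = 13 mm, Ī = 322 227 mm⁴.
Web: 20 × 140, A = 2 800 mm², y = 96 mm, Ī = 4 573 333 mm⁴.
Centroid: ȳ = ΣA·y / ΣA = 40.28 mm.
Transfer each piece to the horizontal axis through the centroid using Ī + A·d² with d = y − 40.28:
  flange: d = -27.28 mm → contributes +4 578 104 mm⁴
  web: d = 55.72 mm → contributes +13 267 482 mm⁴
Total I = 17 845 586 mm⁴.
Radius of gyration: k = √(I/A) = √(17 845 586 / 8 520) = 45.77 mm.

k_x ≈ 46 mm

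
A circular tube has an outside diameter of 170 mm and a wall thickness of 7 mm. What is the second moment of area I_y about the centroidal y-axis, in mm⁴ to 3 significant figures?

I_y ≈ 1.19 × 10⁷ mm⁴

Split into non-overlapping primitives; take the origin at the lower-left of the bounding box.
Outer circle: ⌀170, A = 22 698 mm², x = 85 mm, Ī = 40 998 275 mm⁴.
Bore (subtracted): ⌀156, A = 19 113 mm², x = 85 mm, Ī = 29 071 557 mm⁴.
By symmetry the centroid is at mid-width, x̄ = 85 mm.
All pieces are centred on the centroidal y-axis, so I = ΣĪ (holes subtracted) = 11 926 718 mm⁴.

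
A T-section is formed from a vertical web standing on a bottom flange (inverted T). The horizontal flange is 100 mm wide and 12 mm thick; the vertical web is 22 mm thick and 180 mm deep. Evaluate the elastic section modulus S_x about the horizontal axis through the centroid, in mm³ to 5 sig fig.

S_x ≈ 1.7088 × 10⁵ mm³

Split into non-overlapping primitives; take the origin at the lower-left of the bounding box.
Flange: 100 × 12, A = 1 200 mm², y = 6 mm, Ī = 14 400 mm⁴.
Web: 22 × 180, A = 3 960 mm², y = 102 mm, Ī = 10 692 000 mm⁴.
Centroid: ȳ = ΣA·y / ΣA = 79.67442 mm.
Transfer each piece to the horizontal axis through the centroid using Ī + A·d² with d = y − 79.67442:
  flange: d = -73.67442 mm → contributes +6 527 904 mm⁴
  web: d = 22.32558 mm → contributes +12 665 789 mm⁴
Total I = 19 193 693 mm⁴.
Extreme fibre distance c = 112.3256 mm; S = I/c = 170875.5 mm³.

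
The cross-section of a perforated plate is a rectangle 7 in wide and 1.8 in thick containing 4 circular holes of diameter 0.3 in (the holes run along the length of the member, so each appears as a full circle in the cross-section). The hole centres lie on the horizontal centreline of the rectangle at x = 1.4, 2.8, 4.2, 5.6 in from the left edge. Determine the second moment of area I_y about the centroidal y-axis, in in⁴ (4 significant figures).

Break the section into simple shapes (no overlaps), measuring from the bottom-left corner of the bounding box.
Plate: 7 × 1.8, A = 12.6 in², x = 3.5 in, Ī = 51.45 in⁴.
Hole 1 (subtracted): ⌀0.3, A = 0.0706858 in², x = 1.4 in, Ī = 0.000397608 in⁴.
Hole 2 (subtracted): ⌀0.3, A = 0.0706858 in², x = 2.8 in, Ī = 0.000397608 in⁴.
Hole 3 (subtracted): ⌀0.3, A = 0.0706858 in², x = 4.2 in, Ī = 0.000397608 in⁴.
Hole 4 (subtracted): ⌀0.3, A = 0.0706858 in², x = 5.6 in, Ī = 0.000397608 in⁴.
By symmetry the centroid is at mid-width, x̄ = 3.5 in.
Transfer each piece to the centroidal y-axis using Ī + A·d² with d = x − 3.5:
  plate: d = 0 in → contributes +51.45 in⁴
  hole 1: d = -2.1 in → contributes −0.312122 in⁴
  hole 2: d = -0.7 in → contributes −0.0350337 in⁴
  hole 3: d = 0.7 in → contributes −0.0350337 in⁴
  hole 4: d = 2.1 in → contributes −0.312122 in⁴
Total I = 50.7557 in⁴.

I_y ≈ 50.76 in⁴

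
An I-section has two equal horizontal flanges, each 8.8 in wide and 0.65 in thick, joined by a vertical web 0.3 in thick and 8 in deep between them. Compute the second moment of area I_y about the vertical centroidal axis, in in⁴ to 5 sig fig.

I_y ≈ 73.844 in⁴

Break the section into simple shapes (no overlaps), measuring from the bottom-left corner of the bounding box.
Bottom flange: 8.8 × 0.65, A = 5.72 in², x = 4.4 in, Ī = 36.91307 in⁴.
Web: 0.3 × 8, A = 2.4 in², x = 4.4 in, Ī = 0.018 in⁴.
Top flange: 8.8 × 0.65, A = 5.72 in², x = 4.4 in, Ī = 36.91307 in⁴.
By symmetry the centroid is at mid-width, x̄ = 4.4 in.
All pieces are centred on the vertical centroidal axis, so I = ΣĪ = 73.84413 in⁴.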